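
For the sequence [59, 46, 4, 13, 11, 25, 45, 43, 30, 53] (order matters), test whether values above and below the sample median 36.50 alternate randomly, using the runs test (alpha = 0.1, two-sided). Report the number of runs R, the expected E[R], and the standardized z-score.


Step 1: Compute median = 36.50; label A = above, B = below.
Labels in order: AABBBBAABA  (n_A = 5, n_B = 5)
Step 2: Count runs R = 5.
Step 3: Under H0 (random ordering), E[R] = 2*n_A*n_B/(n_A+n_B) + 1 = 2*5*5/10 + 1 = 6.0000.
        Var[R] = 2*n_A*n_B*(2*n_A*n_B - n_A - n_B) / ((n_A+n_B)^2 * (n_A+n_B-1)) = 2000/900 = 2.2222.
        SD[R] = 1.4907.
Step 4: Continuity-corrected z = (R + 0.5 - E[R]) / SD[R] = (5 + 0.5 - 6.0000) / 1.4907 = -0.3354.
Step 5: Two-sided p-value via normal approximation = 2*(1 - Phi(|z|)) = 0.737316.
Step 6: alpha = 0.1. fail to reject H0.

R = 5, z = -0.3354, p = 0.737316, fail to reject H0.


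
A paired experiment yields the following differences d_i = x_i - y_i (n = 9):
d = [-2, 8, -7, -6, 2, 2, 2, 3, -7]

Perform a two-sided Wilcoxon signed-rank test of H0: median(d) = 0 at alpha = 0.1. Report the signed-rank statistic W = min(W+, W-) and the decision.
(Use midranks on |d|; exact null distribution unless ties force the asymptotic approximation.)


Step 1: Drop any zero differences (none here) and take |d_i|.
|d| = [2, 8, 7, 6, 2, 2, 2, 3, 7]
Step 2: Midrank |d_i| (ties get averaged ranks).
ranks: |2|->2.5, |8|->9, |7|->7.5, |6|->6, |2|->2.5, |2|->2.5, |2|->2.5, |3|->5, |7|->7.5
Step 3: Attach original signs; sum ranks with positive sign and with negative sign.
W+ = 9 + 2.5 + 2.5 + 2.5 + 5 = 21.5
W- = 2.5 + 7.5 + 6 + 7.5 = 23.5
(Check: W+ + W- = 45 should equal n(n+1)/2 = 45.)
Step 4: Test statistic W = min(W+, W-) = 21.5.
Step 5: Ties in |d|, so use the tie-corrected normal approximation.
        E[W] = n(n+1)/4 = 9*10/4 = 22.5.
        Tie groups: |d|=2 (t=4), |d|=7 (t=2); sum(t^3 - t) = 66.
        Var[W] = n(n+1)(2n+1)/24 - sum(t^3-t)/48 = 1710/24 - 66/48 = 69.875.
        z = (W - E[W]) / sqrt(Var[W]) = (21.5 - 22.5) / 8.3591 = -0.1196.
        Two-sided p = 2*Phi(z) = 0.904776.
Step 6: alpha = 0.1. fail to reject H0.

W+ = 21.5, W- = 23.5, W = min = 21.5, p = 0.904776, fail to reject H0.


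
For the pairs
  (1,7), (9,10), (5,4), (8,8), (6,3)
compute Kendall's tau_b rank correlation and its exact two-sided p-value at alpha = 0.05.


Step 1: Enumerate the 10 unordered pairs (i,j) with i<j and classify each by sign(x_j-x_i) * sign(y_j-y_i).
  (1,2):dx=+8,dy=+3->C; (1,3):dx=+4,dy=-3->D; (1,4):dx=+7,dy=+1->C; (1,5):dx=+5,dy=-4->D
  (2,3):dx=-4,dy=-6->C; (2,4):dx=-1,dy=-2->C; (2,5):dx=-3,dy=-7->C; (3,4):dx=+3,dy=+4->C
  (3,5):dx=+1,dy=-1->D; (4,5):dx=-2,dy=-5->C
Step 2: C = 7, D = 3, total pairs = 10.
Step 3: tau = (C - D)/(n(n-1)/2) = (7 - 3)/10 = 0.400000.
Step 4: Exact two-sided p-value (enumerate n! = 120 permutations of y under H0): p = 0.483333.
Step 5: alpha = 0.05. fail to reject H0.

tau_b = 0.4000 (C=7, D=3), p = 0.483333, fail to reject H0.


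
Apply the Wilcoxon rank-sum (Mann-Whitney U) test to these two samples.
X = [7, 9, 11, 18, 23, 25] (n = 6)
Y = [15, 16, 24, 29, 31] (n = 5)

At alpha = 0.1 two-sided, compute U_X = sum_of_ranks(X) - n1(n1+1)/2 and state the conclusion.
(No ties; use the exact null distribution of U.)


Step 1: Combine and sort all 11 observations; assign midranks.
sorted (value, group): (7,X), (9,X), (11,X), (15,Y), (16,Y), (18,X), (23,X), (24,Y), (25,X), (29,Y), (31,Y)
ranks: 7->1, 9->2, 11->3, 15->4, 16->5, 18->6, 23->7, 24->8, 25->9, 29->10, 31->11
Step 2: Rank sum for X: R1 = 1 + 2 + 3 + 6 + 7 + 9 = 28.
Step 3: U_X = R1 - n1(n1+1)/2 = 28 - 6*7/2 = 28 - 21 = 7.
       U_Y = n1*n2 - U_X = 30 - 7 = 23.
Step 4: No ties, so the exact null distribution of U (based on enumerating the C(11,6) = 462 equally likely rank assignments) gives the two-sided p-value.
Step 5: p-value = 0.177489; compare to alpha = 0.1. fail to reject H0.

U_X = 7, p = 0.177489, fail to reject H0 at alpha = 0.1.


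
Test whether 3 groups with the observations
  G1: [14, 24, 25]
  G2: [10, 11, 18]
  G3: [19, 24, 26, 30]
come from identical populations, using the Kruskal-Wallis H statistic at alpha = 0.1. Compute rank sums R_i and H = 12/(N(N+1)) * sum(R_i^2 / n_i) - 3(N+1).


Step 1: Combine all N = 10 observations and assign midranks.
sorted (value, group, rank): (10,G2,1), (11,G2,2), (14,G1,3), (18,G2,4), (19,G3,5), (24,G1,6.5), (24,G3,6.5), (25,G1,8), (26,G3,9), (30,G3,10)
Step 2: Sum ranks within each group.
R_1 = 17.5 (n_1 = 3)
R_2 = 7 (n_2 = 3)
R_3 = 30.5 (n_3 = 4)
Step 3: H = 12/(N(N+1)) * sum(R_i^2/n_i) - 3(N+1)
     = 12/(10*11) * (17.5^2/3 + 7^2/3 + 30.5^2/4) - 3*11
     = 0.109091 * 350.979 - 33
     = 5.288636.
Step 4: Ties present; correction factor C = 1 - 6/(10^3 - 10) = 0.993939. Corrected H = 5.288636 / 0.993939 = 5.320884.
Step 5: Under H0, H ~ chi^2(2); p-value = 0.069917.
Step 6: alpha = 0.1. reject H0.

H = 5.3209, df = 2, p = 0.069917, reject H0.


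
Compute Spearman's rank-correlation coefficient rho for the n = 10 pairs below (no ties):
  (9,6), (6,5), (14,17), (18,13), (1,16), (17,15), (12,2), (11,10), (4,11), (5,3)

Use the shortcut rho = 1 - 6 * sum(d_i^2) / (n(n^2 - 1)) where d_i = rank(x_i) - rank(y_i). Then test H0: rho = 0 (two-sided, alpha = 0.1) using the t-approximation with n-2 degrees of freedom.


Step 1: Rank x and y separately (midranks; no ties here).
rank(x): 9->5, 6->4, 14->8, 18->10, 1->1, 17->9, 12->7, 11->6, 4->2, 5->3
rank(y): 6->4, 5->3, 17->10, 13->7, 16->9, 15->8, 2->1, 10->5, 11->6, 3->2
Step 2: d_i = R_x(i) - R_y(i); compute d_i^2.
  (5-4)^2=1, (4-3)^2=1, (8-10)^2=4, (10-7)^2=9, (1-9)^2=64, (9-8)^2=1, (7-1)^2=36, (6-5)^2=1, (2-6)^2=16, (3-2)^2=1
sum(d^2) = 134.
Step 3: rho = 1 - 6*134 / (10*(10^2 - 1)) = 1 - 804/990 = 0.187879.
Step 4: Under H0, t = rho * sqrt((n-2)/(1-rho^2)) = 0.5410 ~ t(8).
Step 5: Two-sided p-value from the t-distribution with 8 df = 0.603218.
Step 6: alpha = 0.1. fail to reject H0.

rho = 0.1879, p = 0.603218, fail to reject H0 at alpha = 0.1.


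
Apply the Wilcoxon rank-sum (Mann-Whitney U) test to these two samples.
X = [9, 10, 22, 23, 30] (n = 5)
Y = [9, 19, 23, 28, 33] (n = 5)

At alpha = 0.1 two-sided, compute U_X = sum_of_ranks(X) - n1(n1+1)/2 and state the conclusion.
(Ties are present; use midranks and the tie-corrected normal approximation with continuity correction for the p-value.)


Step 1: Combine and sort all 10 observations; assign midranks.
sorted (value, group): (9,X), (9,Y), (10,X), (19,Y), (22,X), (23,X), (23,Y), (28,Y), (30,X), (33,Y)
ranks: 9->1.5, 9->1.5, 10->3, 19->4, 22->5, 23->6.5, 23->6.5, 28->8, 30->9, 33->10
Step 2: Rank sum for X: R1 = 1.5 + 3 + 5 + 6.5 + 9 = 25.
Step 3: U_X = R1 - n1(n1+1)/2 = 25 - 5*6/2 = 25 - 15 = 10.
       U_Y = n1*n2 - U_X = 25 - 10 = 15.
Step 4: Ties are present, so use the tie-corrected normal approximation (with continuity correction) for the p-value.
Step 5: p-value = 0.674236; compare to alpha = 0.1. fail to reject H0.

U_X = 10, p = 0.674236, fail to reject H0 at alpha = 0.1.


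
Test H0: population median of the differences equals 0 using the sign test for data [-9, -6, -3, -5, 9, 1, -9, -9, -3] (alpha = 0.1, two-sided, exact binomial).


Step 1: Discard zero differences. Original n = 9; n_eff = number of nonzero differences = 9.
Nonzero differences (with sign): -9, -6, -3, -5, +9, +1, -9, -9, -3
Step 2: Count signs: positive = 2, negative = 7.
Step 3: Under H0: P(positive) = 0.5, so the number of positives S ~ Bin(9, 0.5).
Step 4: Two-sided exact p-value = sum of Bin(9,0.5) probabilities at or below the observed probability = 0.179688.
Step 5: alpha = 0.1. fail to reject H0.

n_eff = 9, pos = 2, neg = 7, p = 0.179688, fail to reject H0.


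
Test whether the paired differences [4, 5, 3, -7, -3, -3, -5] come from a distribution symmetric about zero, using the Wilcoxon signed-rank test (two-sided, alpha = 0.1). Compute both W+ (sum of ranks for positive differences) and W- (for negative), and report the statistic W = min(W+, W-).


Step 1: Drop any zero differences (none here) and take |d_i|.
|d| = [4, 5, 3, 7, 3, 3, 5]
Step 2: Midrank |d_i| (ties get averaged ranks).
ranks: |4|->4, |5|->5.5, |3|->2, |7|->7, |3|->2, |3|->2, |5|->5.5
Step 3: Attach original signs; sum ranks with positive sign and with negative sign.
W+ = 4 + 5.5 + 2 = 11.5
W- = 7 + 2 + 2 + 5.5 = 16.5
(Check: W+ + W- = 28 should equal n(n+1)/2 = 28.)
Step 4: Test statistic W = min(W+, W-) = 11.5.
Step 5: Ties in |d|, so use the tie-corrected normal approximation.
        E[W] = n(n+1)/4 = 7*8/4 = 14.
        Tie groups: |d|=3 (t=3), |d|=5 (t=2); sum(t^3 - t) = 30.
        Var[W] = n(n+1)(2n+1)/24 - sum(t^3-t)/48 = 840/24 - 30/48 = 34.375.
        z = (W - E[W]) / sqrt(Var[W]) = (11.5 - 14) / 5.8630 = -0.4264.
        Two-sided p = 2*Phi(z) = 0.669815.
Step 6: alpha = 0.1. fail to reject H0.

W+ = 11.5, W- = 16.5, W = min = 11.5, p = 0.669815, fail to reject H0.


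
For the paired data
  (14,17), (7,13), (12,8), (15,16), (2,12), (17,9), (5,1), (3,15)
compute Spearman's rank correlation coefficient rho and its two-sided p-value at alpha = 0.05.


Step 1: Rank x and y separately (midranks; no ties here).
rank(x): 14->6, 7->4, 12->5, 15->7, 2->1, 17->8, 5->3, 3->2
rank(y): 17->8, 13->5, 8->2, 16->7, 12->4, 9->3, 1->1, 15->6
Step 2: d_i = R_x(i) - R_y(i); compute d_i^2.
  (6-8)^2=4, (4-5)^2=1, (5-2)^2=9, (7-7)^2=0, (1-4)^2=9, (8-3)^2=25, (3-1)^2=4, (2-6)^2=16
sum(d^2) = 68.
Step 3: rho = 1 - 6*68 / (8*(8^2 - 1)) = 1 - 408/504 = 0.190476.
Step 4: Under H0, t = rho * sqrt((n-2)/(1-rho^2)) = 0.4753 ~ t(6).
Step 5: Two-sided p-value from the t-distribution with 6 df = 0.651401.
Step 6: alpha = 0.05. fail to reject H0.

rho = 0.1905, p = 0.651401, fail to reject H0 at alpha = 0.05.


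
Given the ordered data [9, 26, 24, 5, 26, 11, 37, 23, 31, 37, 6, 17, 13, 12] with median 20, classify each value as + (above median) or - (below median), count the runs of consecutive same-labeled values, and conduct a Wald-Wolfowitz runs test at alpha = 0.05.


Step 1: Compute median = 20; label A = above, B = below.
Labels in order: BAABABAAAABBBB  (n_A = 7, n_B = 7)
Step 2: Count runs R = 7.
Step 3: Under H0 (random ordering), E[R] = 2*n_A*n_B/(n_A+n_B) + 1 = 2*7*7/14 + 1 = 8.0000.
        Var[R] = 2*n_A*n_B*(2*n_A*n_B - n_A - n_B) / ((n_A+n_B)^2 * (n_A+n_B-1)) = 8232/2548 = 3.2308.
        SD[R] = 1.7974.
Step 4: Continuity-corrected z = (R + 0.5 - E[R]) / SD[R] = (7 + 0.5 - 8.0000) / 1.7974 = -0.2782.
Step 5: Two-sided p-value via normal approximation = 2*(1 - Phi(|z|)) = 0.780879.
Step 6: alpha = 0.05. fail to reject H0.

R = 7, z = -0.2782, p = 0.780879, fail to reject H0.


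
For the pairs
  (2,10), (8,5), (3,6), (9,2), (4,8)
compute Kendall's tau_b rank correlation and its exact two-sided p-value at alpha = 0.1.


Step 1: Enumerate the 10 unordered pairs (i,j) with i<j and classify each by sign(x_j-x_i) * sign(y_j-y_i).
  (1,2):dx=+6,dy=-5->D; (1,3):dx=+1,dy=-4->D; (1,4):dx=+7,dy=-8->D; (1,5):dx=+2,dy=-2->D
  (2,3):dx=-5,dy=+1->D; (2,4):dx=+1,dy=-3->D; (2,5):dx=-4,dy=+3->D; (3,4):dx=+6,dy=-4->D
  (3,5):dx=+1,dy=+2->C; (4,5):dx=-5,dy=+6->D
Step 2: C = 1, D = 9, total pairs = 10.
Step 3: tau = (C - D)/(n(n-1)/2) = (1 - 9)/10 = -0.800000.
Step 4: Exact two-sided p-value (enumerate n! = 120 permutations of y under H0): p = 0.083333.
Step 5: alpha = 0.1. reject H0.

tau_b = -0.8000 (C=1, D=9), p = 0.083333, reject H0.


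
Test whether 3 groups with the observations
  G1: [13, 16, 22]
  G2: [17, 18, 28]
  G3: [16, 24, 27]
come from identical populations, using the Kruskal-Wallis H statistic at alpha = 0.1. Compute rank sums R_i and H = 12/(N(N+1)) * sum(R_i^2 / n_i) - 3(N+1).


Step 1: Combine all N = 9 observations and assign midranks.
sorted (value, group, rank): (13,G1,1), (16,G1,2.5), (16,G3,2.5), (17,G2,4), (18,G2,5), (22,G1,6), (24,G3,7), (27,G3,8), (28,G2,9)
Step 2: Sum ranks within each group.
R_1 = 9.5 (n_1 = 3)
R_2 = 18 (n_2 = 3)
R_3 = 17.5 (n_3 = 3)
Step 3: H = 12/(N(N+1)) * sum(R_i^2/n_i) - 3(N+1)
     = 12/(9*10) * (9.5^2/3 + 18^2/3 + 17.5^2/3) - 3*10
     = 0.133333 * 240.167 - 30
     = 2.022222.
Step 4: Ties present; correction factor C = 1 - 6/(9^3 - 9) = 0.991667. Corrected H = 2.022222 / 0.991667 = 2.039216.
Step 5: Under H0, H ~ chi^2(2); p-value = 0.360736.
Step 6: alpha = 0.1. fail to reject H0.

H = 2.0392, df = 2, p = 0.360736, fail to reject H0.


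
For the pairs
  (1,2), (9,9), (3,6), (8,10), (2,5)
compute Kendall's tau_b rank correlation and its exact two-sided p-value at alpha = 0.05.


Step 1: Enumerate the 10 unordered pairs (i,j) with i<j and classify each by sign(x_j-x_i) * sign(y_j-y_i).
  (1,2):dx=+8,dy=+7->C; (1,3):dx=+2,dy=+4->C; (1,4):dx=+7,dy=+8->C; (1,5):dx=+1,dy=+3->C
  (2,3):dx=-6,dy=-3->C; (2,4):dx=-1,dy=+1->D; (2,5):dx=-7,dy=-4->C; (3,4):dx=+5,dy=+4->C
  (3,5):dx=-1,dy=-1->C; (4,5):dx=-6,dy=-5->C
Step 2: C = 9, D = 1, total pairs = 10.
Step 3: tau = (C - D)/(n(n-1)/2) = (9 - 1)/10 = 0.800000.
Step 4: Exact two-sided p-value (enumerate n! = 120 permutations of y under H0): p = 0.083333.
Step 5: alpha = 0.05. fail to reject H0.

tau_b = 0.8000 (C=9, D=1), p = 0.083333, fail to reject H0.


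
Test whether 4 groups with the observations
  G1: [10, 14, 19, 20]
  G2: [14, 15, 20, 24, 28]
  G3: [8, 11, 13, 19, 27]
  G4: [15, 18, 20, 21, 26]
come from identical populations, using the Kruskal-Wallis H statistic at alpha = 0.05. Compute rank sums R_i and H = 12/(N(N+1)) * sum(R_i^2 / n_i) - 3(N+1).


Step 1: Combine all N = 19 observations and assign midranks.
sorted (value, group, rank): (8,G3,1), (10,G1,2), (11,G3,3), (13,G3,4), (14,G1,5.5), (14,G2,5.5), (15,G2,7.5), (15,G4,7.5), (18,G4,9), (19,G1,10.5), (19,G3,10.5), (20,G1,13), (20,G2,13), (20,G4,13), (21,G4,15), (24,G2,16), (26,G4,17), (27,G3,18), (28,G2,19)
Step 2: Sum ranks within each group.
R_1 = 31 (n_1 = 4)
R_2 = 61 (n_2 = 5)
R_3 = 36.5 (n_3 = 5)
R_4 = 61.5 (n_4 = 5)
Step 3: H = 12/(N(N+1)) * sum(R_i^2/n_i) - 3(N+1)
     = 12/(19*20) * (31^2/4 + 61^2/5 + 36.5^2/5 + 61.5^2/5) - 3*20
     = 0.031579 * 2007.35 - 60
     = 3.390000.
Step 4: Ties present; correction factor C = 1 - 42/(19^3 - 19) = 0.993860. Corrected H = 3.390000 / 0.993860 = 3.410944.
Step 5: Under H0, H ~ chi^2(3); p-value = 0.332497.
Step 6: alpha = 0.05. fail to reject H0.

H = 3.4109, df = 3, p = 0.332497, fail to reject H0.


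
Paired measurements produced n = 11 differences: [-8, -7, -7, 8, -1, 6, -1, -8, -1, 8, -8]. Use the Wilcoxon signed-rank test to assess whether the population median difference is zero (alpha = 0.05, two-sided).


Step 1: Drop any zero differences (none here) and take |d_i|.
|d| = [8, 7, 7, 8, 1, 6, 1, 8, 1, 8, 8]
Step 2: Midrank |d_i| (ties get averaged ranks).
ranks: |8|->9, |7|->5.5, |7|->5.5, |8|->9, |1|->2, |6|->4, |1|->2, |8|->9, |1|->2, |8|->9, |8|->9
Step 3: Attach original signs; sum ranks with positive sign and with negative sign.
W+ = 9 + 4 + 9 = 22
W- = 9 + 5.5 + 5.5 + 2 + 2 + 9 + 2 + 9 = 44
(Check: W+ + W- = 66 should equal n(n+1)/2 = 66.)
Step 4: Test statistic W = min(W+, W-) = 22.
Step 5: Ties in |d|, so use the tie-corrected normal approximation.
        E[W] = n(n+1)/4 = 11*12/4 = 33.
        Tie groups: |d|=1 (t=3), |d|=7 (t=2), |d|=8 (t=5); sum(t^3 - t) = 150.
        Var[W] = n(n+1)(2n+1)/24 - sum(t^3-t)/48 = 3036/24 - 150/48 = 123.375.
        z = (W - E[W]) / sqrt(Var[W]) = (22 - 33) / 11.1074 = -0.9903.
        Two-sided p = 2*Phi(z) = 0.322014.
Step 6: alpha = 0.05. fail to reject H0.

W+ = 22, W- = 44, W = min = 22, p = 0.322014, fail to reject H0.


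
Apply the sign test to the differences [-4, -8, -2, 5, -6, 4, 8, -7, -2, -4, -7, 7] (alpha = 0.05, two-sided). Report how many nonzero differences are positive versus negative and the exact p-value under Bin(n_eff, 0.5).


Step 1: Discard zero differences. Original n = 12; n_eff = number of nonzero differences = 12.
Nonzero differences (with sign): -4, -8, -2, +5, -6, +4, +8, -7, -2, -4, -7, +7
Step 2: Count signs: positive = 4, negative = 8.
Step 3: Under H0: P(positive) = 0.5, so the number of positives S ~ Bin(12, 0.5).
Step 4: Two-sided exact p-value = sum of Bin(12,0.5) probabilities at or below the observed probability = 0.387695.
Step 5: alpha = 0.05. fail to reject H0.

n_eff = 12, pos = 4, neg = 8, p = 0.387695, fail to reject H0.


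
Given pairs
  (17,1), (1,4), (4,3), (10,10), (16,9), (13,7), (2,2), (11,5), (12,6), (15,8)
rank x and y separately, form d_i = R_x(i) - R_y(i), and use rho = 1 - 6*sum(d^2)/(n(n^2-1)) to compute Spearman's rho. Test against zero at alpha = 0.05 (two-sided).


Step 1: Rank x and y separately (midranks; no ties here).
rank(x): 17->10, 1->1, 4->3, 10->4, 16->9, 13->7, 2->2, 11->5, 12->6, 15->8
rank(y): 1->1, 4->4, 3->3, 10->10, 9->9, 7->7, 2->2, 5->5, 6->6, 8->8
Step 2: d_i = R_x(i) - R_y(i); compute d_i^2.
  (10-1)^2=81, (1-4)^2=9, (3-3)^2=0, (4-10)^2=36, (9-9)^2=0, (7-7)^2=0, (2-2)^2=0, (5-5)^2=0, (6-6)^2=0, (8-8)^2=0
sum(d^2) = 126.
Step 3: rho = 1 - 6*126 / (10*(10^2 - 1)) = 1 - 756/990 = 0.236364.
Step 4: Under H0, t = rho * sqrt((n-2)/(1-rho^2)) = 0.6880 ~ t(8).
Step 5: Two-sided p-value from the t-distribution with 8 df = 0.510885.
Step 6: alpha = 0.05. fail to reject H0.

rho = 0.2364, p = 0.510885, fail to reject H0 at alpha = 0.05.


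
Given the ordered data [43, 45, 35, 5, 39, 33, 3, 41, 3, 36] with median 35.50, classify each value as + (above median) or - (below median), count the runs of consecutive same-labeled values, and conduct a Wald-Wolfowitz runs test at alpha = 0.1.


Step 1: Compute median = 35.50; label A = above, B = below.
Labels in order: AABBABBABA  (n_A = 5, n_B = 5)
Step 2: Count runs R = 7.
Step 3: Under H0 (random ordering), E[R] = 2*n_A*n_B/(n_A+n_B) + 1 = 2*5*5/10 + 1 = 6.0000.
        Var[R] = 2*n_A*n_B*(2*n_A*n_B - n_A - n_B) / ((n_A+n_B)^2 * (n_A+n_B-1)) = 2000/900 = 2.2222.
        SD[R] = 1.4907.
Step 4: Continuity-corrected z = (R - 0.5 - E[R]) / SD[R] = (7 - 0.5 - 6.0000) / 1.4907 = 0.3354.
Step 5: Two-sided p-value via normal approximation = 2*(1 - Phi(|z|)) = 0.737316.
Step 6: alpha = 0.1. fail to reject H0.

R = 7, z = 0.3354, p = 0.737316, fail to reject H0.


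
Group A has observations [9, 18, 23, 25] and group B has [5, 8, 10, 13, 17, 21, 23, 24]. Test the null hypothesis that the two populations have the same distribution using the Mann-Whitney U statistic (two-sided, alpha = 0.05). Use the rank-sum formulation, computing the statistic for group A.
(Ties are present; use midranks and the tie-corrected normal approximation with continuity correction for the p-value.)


Step 1: Combine and sort all 12 observations; assign midranks.
sorted (value, group): (5,Y), (8,Y), (9,X), (10,Y), (13,Y), (17,Y), (18,X), (21,Y), (23,X), (23,Y), (24,Y), (25,X)
ranks: 5->1, 8->2, 9->3, 10->4, 13->5, 17->6, 18->7, 21->8, 23->9.5, 23->9.5, 24->11, 25->12
Step 2: Rank sum for X: R1 = 3 + 7 + 9.5 + 12 = 31.5.
Step 3: U_X = R1 - n1(n1+1)/2 = 31.5 - 4*5/2 = 31.5 - 10 = 21.5.
       U_Y = n1*n2 - U_X = 32 - 21.5 = 10.5.
Step 4: Ties are present, so use the tie-corrected normal approximation (with continuity correction) for the p-value.
Step 5: p-value = 0.394938; compare to alpha = 0.05. fail to reject H0.

U_X = 21.5, p = 0.394938, fail to reject H0 at alpha = 0.05.


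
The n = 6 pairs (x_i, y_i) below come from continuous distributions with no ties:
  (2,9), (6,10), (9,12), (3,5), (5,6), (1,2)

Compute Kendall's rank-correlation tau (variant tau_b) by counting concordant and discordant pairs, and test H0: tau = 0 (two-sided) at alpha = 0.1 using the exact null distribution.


Step 1: Enumerate the 15 unordered pairs (i,j) with i<j and classify each by sign(x_j-x_i) * sign(y_j-y_i).
  (1,2):dx=+4,dy=+1->C; (1,3):dx=+7,dy=+3->C; (1,4):dx=+1,dy=-4->D; (1,5):dx=+3,dy=-3->D
  (1,6):dx=-1,dy=-7->C; (2,3):dx=+3,dy=+2->C; (2,4):dx=-3,dy=-5->C; (2,5):dx=-1,dy=-4->C
  (2,6):dx=-5,dy=-8->C; (3,4):dx=-6,dy=-7->C; (3,5):dx=-4,dy=-6->C; (3,6):dx=-8,dy=-10->C
  (4,5):dx=+2,dy=+1->C; (4,6):dx=-2,dy=-3->C; (5,6):dx=-4,dy=-4->C
Step 2: C = 13, D = 2, total pairs = 15.
Step 3: tau = (C - D)/(n(n-1)/2) = (13 - 2)/15 = 0.733333.
Step 4: Exact two-sided p-value (enumerate n! = 720 permutations of y under H0): p = 0.055556.
Step 5: alpha = 0.1. reject H0.

tau_b = 0.7333 (C=13, D=2), p = 0.055556, reject H0.


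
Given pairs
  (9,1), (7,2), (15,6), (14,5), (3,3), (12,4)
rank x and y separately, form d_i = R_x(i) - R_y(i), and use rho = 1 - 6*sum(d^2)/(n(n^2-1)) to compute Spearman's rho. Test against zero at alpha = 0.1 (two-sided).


Step 1: Rank x and y separately (midranks; no ties here).
rank(x): 9->3, 7->2, 15->6, 14->5, 3->1, 12->4
rank(y): 1->1, 2->2, 6->6, 5->5, 3->3, 4->4
Step 2: d_i = R_x(i) - R_y(i); compute d_i^2.
  (3-1)^2=4, (2-2)^2=0, (6-6)^2=0, (5-5)^2=0, (1-3)^2=4, (4-4)^2=0
sum(d^2) = 8.
Step 3: rho = 1 - 6*8 / (6*(6^2 - 1)) = 1 - 48/210 = 0.771429.
Step 4: Under H0, t = rho * sqrt((n-2)/(1-rho^2)) = 2.4247 ~ t(4).
Step 5: Two-sided p-value from the t-distribution with 4 df = 0.072397.
Step 6: alpha = 0.1. reject H0.

rho = 0.7714, p = 0.072397, reject H0 at alpha = 0.1.


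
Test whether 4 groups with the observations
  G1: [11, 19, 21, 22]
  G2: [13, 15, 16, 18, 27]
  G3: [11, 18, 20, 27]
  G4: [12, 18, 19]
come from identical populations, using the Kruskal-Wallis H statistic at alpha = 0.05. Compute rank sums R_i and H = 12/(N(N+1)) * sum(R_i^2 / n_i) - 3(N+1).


Step 1: Combine all N = 16 observations and assign midranks.
sorted (value, group, rank): (11,G1,1.5), (11,G3,1.5), (12,G4,3), (13,G2,4), (15,G2,5), (16,G2,6), (18,G2,8), (18,G3,8), (18,G4,8), (19,G1,10.5), (19,G4,10.5), (20,G3,12), (21,G1,13), (22,G1,14), (27,G2,15.5), (27,G3,15.5)
Step 2: Sum ranks within each group.
R_1 = 39 (n_1 = 4)
R_2 = 38.5 (n_2 = 5)
R_3 = 37 (n_3 = 4)
R_4 = 21.5 (n_4 = 3)
Step 3: H = 12/(N(N+1)) * sum(R_i^2/n_i) - 3(N+1)
     = 12/(16*17) * (39^2/4 + 38.5^2/5 + 37^2/4 + 21.5^2/3) - 3*17
     = 0.044118 * 1173.03 - 51
     = 0.751471.
Step 4: Ties present; correction factor C = 1 - 42/(16^3 - 16) = 0.989706. Corrected H = 0.751471 / 0.989706 = 0.759287.
Step 5: Under H0, H ~ chi^2(3); p-value = 0.859178.
Step 6: alpha = 0.05. fail to reject H0.

H = 0.7593, df = 3, p = 0.859178, fail to reject H0.


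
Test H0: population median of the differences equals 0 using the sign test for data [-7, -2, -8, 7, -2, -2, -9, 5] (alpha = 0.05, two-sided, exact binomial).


Step 1: Discard zero differences. Original n = 8; n_eff = number of nonzero differences = 8.
Nonzero differences (with sign): -7, -2, -8, +7, -2, -2, -9, +5
Step 2: Count signs: positive = 2, negative = 6.
Step 3: Under H0: P(positive) = 0.5, so the number of positives S ~ Bin(8, 0.5).
Step 4: Two-sided exact p-value = sum of Bin(8,0.5) probabilities at or below the observed probability = 0.289062.
Step 5: alpha = 0.05. fail to reject H0.

n_eff = 8, pos = 2, neg = 6, p = 0.289062, fail to reject H0.


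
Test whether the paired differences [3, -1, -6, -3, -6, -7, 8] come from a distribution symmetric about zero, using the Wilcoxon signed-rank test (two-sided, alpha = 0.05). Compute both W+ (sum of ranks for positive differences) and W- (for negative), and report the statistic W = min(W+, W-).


Step 1: Drop any zero differences (none here) and take |d_i|.
|d| = [3, 1, 6, 3, 6, 7, 8]
Step 2: Midrank |d_i| (ties get averaged ranks).
ranks: |3|->2.5, |1|->1, |6|->4.5, |3|->2.5, |6|->4.5, |7|->6, |8|->7
Step 3: Attach original signs; sum ranks with positive sign and with negative sign.
W+ = 2.5 + 7 = 9.5
W- = 1 + 4.5 + 2.5 + 4.5 + 6 = 18.5
(Check: W+ + W- = 28 should equal n(n+1)/2 = 28.)
Step 4: Test statistic W = min(W+, W-) = 9.5.
Step 5: Ties in |d|, so use the tie-corrected normal approximation.
        E[W] = n(n+1)/4 = 7*8/4 = 14.
        Tie groups: |d|=3 (t=2), |d|=6 (t=2); sum(t^3 - t) = 12.
        Var[W] = n(n+1)(2n+1)/24 - sum(t^3-t)/48 = 840/24 - 12/48 = 34.75.
        z = (W - E[W]) / sqrt(Var[W]) = (9.5 - 14) / 5.8949 = -0.7634.
        Two-sided p = 2*Phi(z) = 0.445243.
Step 6: alpha = 0.05. fail to reject H0.

W+ = 9.5, W- = 18.5, W = min = 9.5, p = 0.445243, fail to reject H0.


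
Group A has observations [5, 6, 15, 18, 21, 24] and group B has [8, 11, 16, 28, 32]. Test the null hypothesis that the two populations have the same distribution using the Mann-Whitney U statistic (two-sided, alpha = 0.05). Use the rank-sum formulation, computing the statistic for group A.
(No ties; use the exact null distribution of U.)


Step 1: Combine and sort all 11 observations; assign midranks.
sorted (value, group): (5,X), (6,X), (8,Y), (11,Y), (15,X), (16,Y), (18,X), (21,X), (24,X), (28,Y), (32,Y)
ranks: 5->1, 6->2, 8->3, 11->4, 15->5, 16->6, 18->7, 21->8, 24->9, 28->10, 32->11
Step 2: Rank sum for X: R1 = 1 + 2 + 5 + 7 + 8 + 9 = 32.
Step 3: U_X = R1 - n1(n1+1)/2 = 32 - 6*7/2 = 32 - 21 = 11.
       U_Y = n1*n2 - U_X = 30 - 11 = 19.
Step 4: No ties, so the exact null distribution of U (based on enumerating the C(11,6) = 462 equally likely rank assignments) gives the two-sided p-value.
Step 5: p-value = 0.536797; compare to alpha = 0.05. fail to reject H0.

U_X = 11, p = 0.536797, fail to reject H0 at alpha = 0.05.


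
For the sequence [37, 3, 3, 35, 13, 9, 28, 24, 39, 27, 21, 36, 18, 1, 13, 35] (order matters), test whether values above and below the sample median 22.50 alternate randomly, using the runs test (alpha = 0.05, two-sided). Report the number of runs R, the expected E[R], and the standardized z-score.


Step 1: Compute median = 22.50; label A = above, B = below.
Labels in order: ABBABBAAAABABBBA  (n_A = 8, n_B = 8)
Step 2: Count runs R = 9.
Step 3: Under H0 (random ordering), E[R] = 2*n_A*n_B/(n_A+n_B) + 1 = 2*8*8/16 + 1 = 9.0000.
        Var[R] = 2*n_A*n_B*(2*n_A*n_B - n_A - n_B) / ((n_A+n_B)^2 * (n_A+n_B-1)) = 14336/3840 = 3.7333.
        SD[R] = 1.9322.
Step 4: R = E[R], so z = 0 with no continuity correction.
Step 5: Two-sided p-value via normal approximation = 2*(1 - Phi(|z|)) = 1.000000.
Step 6: alpha = 0.05. fail to reject H0.

R = 9, z = 0.0000, p = 1.000000, fail to reject H0.


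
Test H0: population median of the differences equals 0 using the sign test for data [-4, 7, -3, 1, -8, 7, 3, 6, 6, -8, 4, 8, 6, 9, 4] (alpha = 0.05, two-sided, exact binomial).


Step 1: Discard zero differences. Original n = 15; n_eff = number of nonzero differences = 15.
Nonzero differences (with sign): -4, +7, -3, +1, -8, +7, +3, +6, +6, -8, +4, +8, +6, +9, +4
Step 2: Count signs: positive = 11, negative = 4.
Step 3: Under H0: P(positive) = 0.5, so the number of positives S ~ Bin(15, 0.5).
Step 4: Two-sided exact p-value = sum of Bin(15,0.5) probabilities at or below the observed probability = 0.118469.
Step 5: alpha = 0.05. fail to reject H0.

n_eff = 15, pos = 11, neg = 4, p = 0.118469, fail to reject H0.


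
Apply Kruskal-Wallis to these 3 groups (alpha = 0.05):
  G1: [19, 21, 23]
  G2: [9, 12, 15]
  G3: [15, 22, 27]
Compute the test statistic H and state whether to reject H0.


Step 1: Combine all N = 9 observations and assign midranks.
sorted (value, group, rank): (9,G2,1), (12,G2,2), (15,G2,3.5), (15,G3,3.5), (19,G1,5), (21,G1,6), (22,G3,7), (23,G1,8), (27,G3,9)
Step 2: Sum ranks within each group.
R_1 = 19 (n_1 = 3)
R_2 = 6.5 (n_2 = 3)
R_3 = 19.5 (n_3 = 3)
Step 3: H = 12/(N(N+1)) * sum(R_i^2/n_i) - 3(N+1)
     = 12/(9*10) * (19^2/3 + 6.5^2/3 + 19.5^2/3) - 3*10
     = 0.133333 * 261.167 - 30
     = 4.822222.
Step 4: Ties present; correction factor C = 1 - 6/(9^3 - 9) = 0.991667. Corrected H = 4.822222 / 0.991667 = 4.862745.
Step 5: Under H0, H ~ chi^2(2); p-value = 0.087916.
Step 6: alpha = 0.05. fail to reject H0.

H = 4.8627, df = 2, p = 0.087916, fail to reject H0.


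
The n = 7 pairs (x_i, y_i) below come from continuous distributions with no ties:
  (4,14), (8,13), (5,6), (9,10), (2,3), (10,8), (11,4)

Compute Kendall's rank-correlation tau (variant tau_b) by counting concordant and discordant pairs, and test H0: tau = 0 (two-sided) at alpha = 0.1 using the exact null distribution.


Step 1: Enumerate the 21 unordered pairs (i,j) with i<j and classify each by sign(x_j-x_i) * sign(y_j-y_i).
  (1,2):dx=+4,dy=-1->D; (1,3):dx=+1,dy=-8->D; (1,4):dx=+5,dy=-4->D; (1,5):dx=-2,dy=-11->C
  (1,6):dx=+6,dy=-6->D; (1,7):dx=+7,dy=-10->D; (2,3):dx=-3,dy=-7->C; (2,4):dx=+1,dy=-3->D
  (2,5):dx=-6,dy=-10->C; (2,6):dx=+2,dy=-5->D; (2,7):dx=+3,dy=-9->D; (3,4):dx=+4,dy=+4->C
  (3,5):dx=-3,dy=-3->C; (3,6):dx=+5,dy=+2->C; (3,7):dx=+6,dy=-2->D; (4,5):dx=-7,dy=-7->C
  (4,6):dx=+1,dy=-2->D; (4,7):dx=+2,dy=-6->D; (5,6):dx=+8,dy=+5->C; (5,7):dx=+9,dy=+1->C
  (6,7):dx=+1,dy=-4->D
Step 2: C = 9, D = 12, total pairs = 21.
Step 3: tau = (C - D)/(n(n-1)/2) = (9 - 12)/21 = -0.142857.
Step 4: Exact two-sided p-value (enumerate n! = 5040 permutations of y under H0): p = 0.772619.
Step 5: alpha = 0.1. fail to reject H0.

tau_b = -0.1429 (C=9, D=12), p = 0.772619, fail to reject H0.


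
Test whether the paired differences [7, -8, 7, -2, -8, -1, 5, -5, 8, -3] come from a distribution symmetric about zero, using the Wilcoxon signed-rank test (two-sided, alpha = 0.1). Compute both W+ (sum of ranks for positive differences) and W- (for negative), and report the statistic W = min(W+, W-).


Step 1: Drop any zero differences (none here) and take |d_i|.
|d| = [7, 8, 7, 2, 8, 1, 5, 5, 8, 3]
Step 2: Midrank |d_i| (ties get averaged ranks).
ranks: |7|->6.5, |8|->9, |7|->6.5, |2|->2, |8|->9, |1|->1, |5|->4.5, |5|->4.5, |8|->9, |3|->3
Step 3: Attach original signs; sum ranks with positive sign and with negative sign.
W+ = 6.5 + 6.5 + 4.5 + 9 = 26.5
W- = 9 + 2 + 9 + 1 + 4.5 + 3 = 28.5
(Check: W+ + W- = 55 should equal n(n+1)/2 = 55.)
Step 4: Test statistic W = min(W+, W-) = 26.5.
Step 5: Ties in |d|, so use the tie-corrected normal approximation.
        E[W] = n(n+1)/4 = 10*11/4 = 27.5.
        Tie groups: |d|=5 (t=2), |d|=7 (t=2), |d|=8 (t=3); sum(t^3 - t) = 36.
        Var[W] = n(n+1)(2n+1)/24 - sum(t^3-t)/48 = 2310/24 - 36/48 = 95.5.
        z = (W - E[W]) / sqrt(Var[W]) = (26.5 - 27.5) / 9.7724 = -0.1023.
        Two-sided p = 2*Phi(z) = 0.918496.
Step 6: alpha = 0.1. fail to reject H0.

W+ = 26.5, W- = 28.5, W = min = 26.5, p = 0.918496, fail to reject H0.


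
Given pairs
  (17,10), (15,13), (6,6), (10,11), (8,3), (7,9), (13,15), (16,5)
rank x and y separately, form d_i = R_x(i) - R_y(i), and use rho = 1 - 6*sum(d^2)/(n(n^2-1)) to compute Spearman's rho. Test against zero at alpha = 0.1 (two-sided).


Step 1: Rank x and y separately (midranks; no ties here).
rank(x): 17->8, 15->6, 6->1, 10->4, 8->3, 7->2, 13->5, 16->7
rank(y): 10->5, 13->7, 6->3, 11->6, 3->1, 9->4, 15->8, 5->2
Step 2: d_i = R_x(i) - R_y(i); compute d_i^2.
  (8-5)^2=9, (6-7)^2=1, (1-3)^2=4, (4-6)^2=4, (3-1)^2=4, (2-4)^2=4, (5-8)^2=9, (7-2)^2=25
sum(d^2) = 60.
Step 3: rho = 1 - 6*60 / (8*(8^2 - 1)) = 1 - 360/504 = 0.285714.
Step 4: Under H0, t = rho * sqrt((n-2)/(1-rho^2)) = 0.7303 ~ t(6).
Step 5: Two-sided p-value from the t-distribution with 6 df = 0.492726.
Step 6: alpha = 0.1. fail to reject H0.

rho = 0.2857, p = 0.492726, fail to reject H0 at alpha = 0.1.


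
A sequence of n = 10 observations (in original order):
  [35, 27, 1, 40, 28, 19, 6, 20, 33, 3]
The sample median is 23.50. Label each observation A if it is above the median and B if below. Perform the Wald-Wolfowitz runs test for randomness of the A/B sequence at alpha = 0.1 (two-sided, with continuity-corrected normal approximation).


Step 1: Compute median = 23.50; label A = above, B = below.
Labels in order: AABAABBBAB  (n_A = 5, n_B = 5)
Step 2: Count runs R = 6.
Step 3: Under H0 (random ordering), E[R] = 2*n_A*n_B/(n_A+n_B) + 1 = 2*5*5/10 + 1 = 6.0000.
        Var[R] = 2*n_A*n_B*(2*n_A*n_B - n_A - n_B) / ((n_A+n_B)^2 * (n_A+n_B-1)) = 2000/900 = 2.2222.
        SD[R] = 1.4907.
Step 4: R = E[R], so z = 0 with no continuity correction.
Step 5: Two-sided p-value via normal approximation = 2*(1 - Phi(|z|)) = 1.000000.
Step 6: alpha = 0.1. fail to reject H0.

R = 6, z = 0.0000, p = 1.000000, fail to reject H0.


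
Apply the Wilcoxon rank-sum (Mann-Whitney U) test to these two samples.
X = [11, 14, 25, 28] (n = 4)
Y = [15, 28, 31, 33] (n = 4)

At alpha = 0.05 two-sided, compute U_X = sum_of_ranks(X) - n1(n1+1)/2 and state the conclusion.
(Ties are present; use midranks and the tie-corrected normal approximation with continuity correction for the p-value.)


Step 1: Combine and sort all 8 observations; assign midranks.
sorted (value, group): (11,X), (14,X), (15,Y), (25,X), (28,X), (28,Y), (31,Y), (33,Y)
ranks: 11->1, 14->2, 15->3, 25->4, 28->5.5, 28->5.5, 31->7, 33->8
Step 2: Rank sum for X: R1 = 1 + 2 + 4 + 5.5 = 12.5.
Step 3: U_X = R1 - n1(n1+1)/2 = 12.5 - 4*5/2 = 12.5 - 10 = 2.5.
       U_Y = n1*n2 - U_X = 16 - 2.5 = 13.5.
Step 4: Ties are present, so use the tie-corrected normal approximation (with continuity correction) for the p-value.
Step 5: p-value = 0.146489; compare to alpha = 0.05. fail to reject H0.

U_X = 2.5, p = 0.146489, fail to reject H0 at alpha = 0.05.


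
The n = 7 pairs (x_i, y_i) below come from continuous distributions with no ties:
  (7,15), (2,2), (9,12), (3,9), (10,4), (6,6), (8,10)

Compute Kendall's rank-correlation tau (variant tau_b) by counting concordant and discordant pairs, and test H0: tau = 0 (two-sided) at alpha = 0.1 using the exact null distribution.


Step 1: Enumerate the 21 unordered pairs (i,j) with i<j and classify each by sign(x_j-x_i) * sign(y_j-y_i).
  (1,2):dx=-5,dy=-13->C; (1,3):dx=+2,dy=-3->D; (1,4):dx=-4,dy=-6->C; (1,5):dx=+3,dy=-11->D
  (1,6):dx=-1,dy=-9->C; (1,7):dx=+1,dy=-5->D; (2,3):dx=+7,dy=+10->C; (2,4):dx=+1,dy=+7->C
  (2,5):dx=+8,dy=+2->C; (2,6):dx=+4,dy=+4->C; (2,7):dx=+6,dy=+8->C; (3,4):dx=-6,dy=-3->C
  (3,5):dx=+1,dy=-8->D; (3,6):dx=-3,dy=-6->C; (3,7):dx=-1,dy=-2->C; (4,5):dx=+7,dy=-5->D
  (4,6):dx=+3,dy=-3->D; (4,7):dx=+5,dy=+1->C; (5,6):dx=-4,dy=+2->D; (5,7):dx=-2,dy=+6->D
  (6,7):dx=+2,dy=+4->C
Step 2: C = 13, D = 8, total pairs = 21.
Step 3: tau = (C - D)/(n(n-1)/2) = (13 - 8)/21 = 0.238095.
Step 4: Exact two-sided p-value (enumerate n! = 5040 permutations of y under H0): p = 0.561905.
Step 5: alpha = 0.1. fail to reject H0.

tau_b = 0.2381 (C=13, D=8), p = 0.561905, fail to reject H0.


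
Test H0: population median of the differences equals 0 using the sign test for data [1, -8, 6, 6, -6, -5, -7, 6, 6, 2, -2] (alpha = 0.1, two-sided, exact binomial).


Step 1: Discard zero differences. Original n = 11; n_eff = number of nonzero differences = 11.
Nonzero differences (with sign): +1, -8, +6, +6, -6, -5, -7, +6, +6, +2, -2
Step 2: Count signs: positive = 6, negative = 5.
Step 3: Under H0: P(positive) = 0.5, so the number of positives S ~ Bin(11, 0.5).
Step 4: Two-sided exact p-value = sum of Bin(11,0.5) probabilities at or below the observed probability = 1.000000.
Step 5: alpha = 0.1. fail to reject H0.

n_eff = 11, pos = 6, neg = 5, p = 1.000000, fail to reject H0.


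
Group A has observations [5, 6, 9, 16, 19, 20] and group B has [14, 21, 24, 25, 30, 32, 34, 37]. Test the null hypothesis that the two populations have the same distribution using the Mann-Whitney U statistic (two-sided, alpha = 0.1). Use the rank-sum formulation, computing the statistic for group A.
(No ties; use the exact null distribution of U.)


Step 1: Combine and sort all 14 observations; assign midranks.
sorted (value, group): (5,X), (6,X), (9,X), (14,Y), (16,X), (19,X), (20,X), (21,Y), (24,Y), (25,Y), (30,Y), (32,Y), (34,Y), (37,Y)
ranks: 5->1, 6->2, 9->3, 14->4, 16->5, 19->6, 20->7, 21->8, 24->9, 25->10, 30->11, 32->12, 34->13, 37->14
Step 2: Rank sum for X: R1 = 1 + 2 + 3 + 5 + 6 + 7 = 24.
Step 3: U_X = R1 - n1(n1+1)/2 = 24 - 6*7/2 = 24 - 21 = 3.
       U_Y = n1*n2 - U_X = 48 - 3 = 45.
Step 4: No ties, so the exact null distribution of U (based on enumerating the C(14,6) = 3003 equally likely rank assignments) gives the two-sided p-value.
Step 5: p-value = 0.004662; compare to alpha = 0.1. reject H0.

U_X = 3, p = 0.004662, reject H0 at alpha = 0.1.


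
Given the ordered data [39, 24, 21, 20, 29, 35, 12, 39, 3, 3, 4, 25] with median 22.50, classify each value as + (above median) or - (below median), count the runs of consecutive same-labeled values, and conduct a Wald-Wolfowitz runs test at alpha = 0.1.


Step 1: Compute median = 22.50; label A = above, B = below.
Labels in order: AABBAABABBBA  (n_A = 6, n_B = 6)
Step 2: Count runs R = 7.
Step 3: Under H0 (random ordering), E[R] = 2*n_A*n_B/(n_A+n_B) + 1 = 2*6*6/12 + 1 = 7.0000.
        Var[R] = 2*n_A*n_B*(2*n_A*n_B - n_A - n_B) / ((n_A+n_B)^2 * (n_A+n_B-1)) = 4320/1584 = 2.7273.
        SD[R] = 1.6514.
Step 4: R = E[R], so z = 0 with no continuity correction.
Step 5: Two-sided p-value via normal approximation = 2*(1 - Phi(|z|)) = 1.000000.
Step 6: alpha = 0.1. fail to reject H0.

R = 7, z = 0.0000, p = 1.000000, fail to reject H0.


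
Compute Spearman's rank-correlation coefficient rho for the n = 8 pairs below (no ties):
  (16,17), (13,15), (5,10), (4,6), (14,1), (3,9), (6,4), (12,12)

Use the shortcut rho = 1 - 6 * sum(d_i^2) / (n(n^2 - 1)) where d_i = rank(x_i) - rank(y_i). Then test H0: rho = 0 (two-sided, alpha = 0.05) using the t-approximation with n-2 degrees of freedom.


Step 1: Rank x and y separately (midranks; no ties here).
rank(x): 16->8, 13->6, 5->3, 4->2, 14->7, 3->1, 6->4, 12->5
rank(y): 17->8, 15->7, 10->5, 6->3, 1->1, 9->4, 4->2, 12->6
Step 2: d_i = R_x(i) - R_y(i); compute d_i^2.
  (8-8)^2=0, (6-7)^2=1, (3-5)^2=4, (2-3)^2=1, (7-1)^2=36, (1-4)^2=9, (4-2)^2=4, (5-6)^2=1
sum(d^2) = 56.
Step 3: rho = 1 - 6*56 / (8*(8^2 - 1)) = 1 - 336/504 = 0.333333.
Step 4: Under H0, t = rho * sqrt((n-2)/(1-rho^2)) = 0.8660 ~ t(6).
Step 5: Two-sided p-value from the t-distribution with 6 df = 0.419753.
Step 6: alpha = 0.05. fail to reject H0.

rho = 0.3333, p = 0.419753, fail to reject H0 at alpha = 0.05.


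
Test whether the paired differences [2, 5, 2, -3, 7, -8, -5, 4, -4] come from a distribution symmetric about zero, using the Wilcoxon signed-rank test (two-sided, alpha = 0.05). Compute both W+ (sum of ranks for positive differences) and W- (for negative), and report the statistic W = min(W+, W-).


Step 1: Drop any zero differences (none here) and take |d_i|.
|d| = [2, 5, 2, 3, 7, 8, 5, 4, 4]
Step 2: Midrank |d_i| (ties get averaged ranks).
ranks: |2|->1.5, |5|->6.5, |2|->1.5, |3|->3, |7|->8, |8|->9, |5|->6.5, |4|->4.5, |4|->4.5
Step 3: Attach original signs; sum ranks with positive sign and with negative sign.
W+ = 1.5 + 6.5 + 1.5 + 8 + 4.5 = 22
W- = 3 + 9 + 6.5 + 4.5 = 23
(Check: W+ + W- = 45 should equal n(n+1)/2 = 45.)
Step 4: Test statistic W = min(W+, W-) = 22.
Step 5: Ties in |d|, so use the tie-corrected normal approximation.
        E[W] = n(n+1)/4 = 9*10/4 = 22.5.
        Tie groups: |d|=2 (t=2), |d|=4 (t=2), |d|=5 (t=2); sum(t^3 - t) = 18.
        Var[W] = n(n+1)(2n+1)/24 - sum(t^3-t)/48 = 1710/24 - 18/48 = 70.875.
        z = (W - E[W]) / sqrt(Var[W]) = (22 - 22.5) / 8.4187 = -0.0594.
        Two-sided p = 2*Phi(z) = 0.952640.
Step 6: alpha = 0.05. fail to reject H0.

W+ = 22, W- = 23, W = min = 22, p = 0.952640, fail to reject H0.


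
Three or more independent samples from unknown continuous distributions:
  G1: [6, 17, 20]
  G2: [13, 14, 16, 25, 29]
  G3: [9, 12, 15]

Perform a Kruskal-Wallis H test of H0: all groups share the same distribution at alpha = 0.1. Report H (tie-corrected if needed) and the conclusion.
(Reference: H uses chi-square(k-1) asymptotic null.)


Step 1: Combine all N = 11 observations and assign midranks.
sorted (value, group, rank): (6,G1,1), (9,G3,2), (12,G3,3), (13,G2,4), (14,G2,5), (15,G3,6), (16,G2,7), (17,G1,8), (20,G1,9), (25,G2,10), (29,G2,11)
Step 2: Sum ranks within each group.
R_1 = 18 (n_1 = 3)
R_2 = 37 (n_2 = 5)
R_3 = 11 (n_3 = 3)
Step 3: H = 12/(N(N+1)) * sum(R_i^2/n_i) - 3(N+1)
     = 12/(11*12) * (18^2/3 + 37^2/5 + 11^2/3) - 3*12
     = 0.090909 * 422.133 - 36
     = 2.375758.
Step 4: No ties, so H is used without correction.
Step 5: Under H0, H ~ chi^2(2); p-value = 0.304867.
Step 6: alpha = 0.1. fail to reject H0.

H = 2.3758, df = 2, p = 0.304867, fail to reject H0.


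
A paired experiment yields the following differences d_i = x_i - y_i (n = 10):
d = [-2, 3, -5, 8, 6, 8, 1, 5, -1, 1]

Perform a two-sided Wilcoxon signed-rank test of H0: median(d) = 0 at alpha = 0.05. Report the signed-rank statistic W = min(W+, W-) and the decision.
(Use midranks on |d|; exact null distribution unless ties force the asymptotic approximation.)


Step 1: Drop any zero differences (none here) and take |d_i|.
|d| = [2, 3, 5, 8, 6, 8, 1, 5, 1, 1]
Step 2: Midrank |d_i| (ties get averaged ranks).
ranks: |2|->4, |3|->5, |5|->6.5, |8|->9.5, |6|->8, |8|->9.5, |1|->2, |5|->6.5, |1|->2, |1|->2
Step 3: Attach original signs; sum ranks with positive sign and with negative sign.
W+ = 5 + 9.5 + 8 + 9.5 + 2 + 6.5 + 2 = 42.5
W- = 4 + 6.5 + 2 = 12.5
(Check: W+ + W- = 55 should equal n(n+1)/2 = 55.)
Step 4: Test statistic W = min(W+, W-) = 12.5.
Step 5: Ties in |d|, so use the tie-corrected normal approximation.
        E[W] = n(n+1)/4 = 10*11/4 = 27.5.
        Tie groups: |d|=1 (t=3), |d|=5 (t=2), |d|=8 (t=2); sum(t^3 - t) = 36.
        Var[W] = n(n+1)(2n+1)/24 - sum(t^3-t)/48 = 2310/24 - 36/48 = 95.5.
        z = (W - E[W]) / sqrt(Var[W]) = (12.5 - 27.5) / 9.7724 = -1.5349.
        Two-sided p = 2*Phi(z) = 0.124800.
Step 6: alpha = 0.05. fail to reject H0.

W+ = 42.5, W- = 12.5, W = min = 12.5, p = 0.124800, fail to reject H0.
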